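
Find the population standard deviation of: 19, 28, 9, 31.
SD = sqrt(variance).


Mean = 21.7500
Variance = 73.6875
SD = sqrt(73.6875) = 8.5841

SD = 8.5841


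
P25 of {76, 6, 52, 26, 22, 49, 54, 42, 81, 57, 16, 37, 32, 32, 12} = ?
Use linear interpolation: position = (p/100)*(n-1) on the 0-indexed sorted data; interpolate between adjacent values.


Sorted: 6, 12, 16, 22, 26, 32, 32, 37, 42, 49, 52, 54, 57, 76, 81
n = 15
Index = 25/100 * 14 = 3.5000
Lower = data[3] = 22, Upper = data[4] = 26
P25 = 22 + 0.5000*(4) = 24.0000

P25 = 24.0000


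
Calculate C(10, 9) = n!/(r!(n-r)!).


C(10,9) = 10!/(9! × 1!)
= 3628800/(362880 × 1)
= 10

C(10,9) = 10


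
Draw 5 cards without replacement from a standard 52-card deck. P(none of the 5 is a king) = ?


P(no kings) = (48/52) × (47/51) × (46/50) × (45/49) × (44/48)
= 0.6588

P = 0.6588


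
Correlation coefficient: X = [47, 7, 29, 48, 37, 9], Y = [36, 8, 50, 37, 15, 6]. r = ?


Mean X = 29.5000, Mean Y = 25.3333
SD X = 16.489896, SD Y = 16.529435
Cov = 183.166667
r = 183.166667/(16.489896*16.529435) = 0.6720

r = 0.6720


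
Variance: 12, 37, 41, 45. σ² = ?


Mean = 33.7500
Squared deviations: 473.0625, 10.5625, 52.5625, 126.5625
Sum = 662.7500
Variance = 662.7500/4 = 165.6875

Variance = 165.6875


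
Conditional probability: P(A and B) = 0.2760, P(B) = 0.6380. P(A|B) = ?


P(A|B) = 0.2760/0.6380 = 0.4326

P(A|B) = 0.4326


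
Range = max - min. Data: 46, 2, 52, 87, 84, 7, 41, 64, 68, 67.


Max = 87, Min = 2
Range = 87 - 2 = 85

Range = 85


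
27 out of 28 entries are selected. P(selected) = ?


P = 27/28 = 0.9643

P = 0.9643


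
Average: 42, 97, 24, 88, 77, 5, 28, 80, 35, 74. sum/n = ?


Sum = 42 + 97 + 24 + 88 + 77 + 5 + 28 + 80 + 35 + 74 = 550
n = 10
Mean = 550/10 = 55.0000

Mean = 55.0000


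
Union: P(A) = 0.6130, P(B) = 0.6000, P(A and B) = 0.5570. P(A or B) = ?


P(A∪B) = 0.6130 + 0.6000 - 0.5570
= 1.2130 - 0.5570
= 0.6560

P(A∪B) = 0.6560


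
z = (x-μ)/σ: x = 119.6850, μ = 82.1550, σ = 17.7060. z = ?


z = (119.6850 - 82.1550)/17.7060
= 37.5300/17.7060
= 2.1196

z = 2.1196


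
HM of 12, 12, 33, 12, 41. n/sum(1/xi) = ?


Sum of reciprocals = 1/12 + 1/12 + 1/33 + 1/12 + 1/41 = 0.304693
HM = 5/0.304693 = 16.4099

HM = 16.4099


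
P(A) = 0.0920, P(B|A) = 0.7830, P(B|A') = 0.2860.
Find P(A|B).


P(B) = P(B|A)*P(A) + P(B|A')*P(A')
= 0.7830*0.0920 + 0.2860*0.9080
= 0.072036 + 0.259688 = 0.331724
P(A|B) = 0.072036/0.331724 = 0.2172

P(A|B) = 0.2172


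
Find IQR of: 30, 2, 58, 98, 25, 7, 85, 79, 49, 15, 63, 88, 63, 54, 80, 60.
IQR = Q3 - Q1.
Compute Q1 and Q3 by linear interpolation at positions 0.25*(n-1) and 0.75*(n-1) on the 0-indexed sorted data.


Sorted: 2, 7, 15, 25, 30, 49, 54, 58, 60, 63, 63, 79, 80, 85, 88, 98
Q1 (25th %ile) = 28.7500
Q3 (75th %ile) = 79.2500
IQR = 79.2500 - 28.7500 = 50.5000

IQR = 50.5000


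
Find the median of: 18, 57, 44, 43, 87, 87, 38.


Sorted: 18, 38, 43, 44, 57, 87, 87
n = 7 (odd)
Middle value = 44

Median = 44


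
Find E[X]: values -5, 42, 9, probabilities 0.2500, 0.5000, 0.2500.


E[X] = -5*0.2500 + 42*0.5000 + 9*0.2500
= -1.2500 + 21.0000 + 2.2500
= 22.0000

E[X] = 22.0000


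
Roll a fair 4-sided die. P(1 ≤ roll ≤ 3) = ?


Favorable outcomes (1 ≤ roll ≤ 3): 3
Total outcomes = 4
P = 3/4 = 0.7500

P = 0.7500


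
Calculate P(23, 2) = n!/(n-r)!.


P(23,2) = 23!/21!
= 25852016738884976640000/51090942171709440000
= 506

P(23,2) = 506


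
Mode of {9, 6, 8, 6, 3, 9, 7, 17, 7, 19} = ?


Frequencies: 3:1, 6:2, 7:2, 8:1, 9:2, 17:1, 19:1
Max frequency = 2
Mode = 6, 7, 9

Mode = 6, 7, 9


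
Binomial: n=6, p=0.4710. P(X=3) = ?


C(6,3) = 20
p^3 = 0.104487
(1-p)^3 = 0.148036
P = 20 * 0.104487 * 0.148036 = 0.3094

P(X=3) = 0.3094


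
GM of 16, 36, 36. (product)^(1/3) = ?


Product = 16 × 36 × 36 = 20736
GM = 20736^(1/3) = 27.4731

GM = 27.4731


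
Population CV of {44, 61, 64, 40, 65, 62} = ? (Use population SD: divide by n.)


Mean = 56.0000
SD = 10.0499
CV = (10.0499/56.0000)*100 = 17.9462%

CV = 17.9462%


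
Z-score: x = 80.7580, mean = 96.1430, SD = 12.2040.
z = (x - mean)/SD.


z = (80.7580 - 96.1430)/12.2040
= -15.3850/12.2040
= -1.2607

z = -1.2607


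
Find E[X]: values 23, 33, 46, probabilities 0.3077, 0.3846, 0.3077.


E[X] = 23*0.3077 + 33*0.3846 + 46*0.3077
= 7.0771 + 12.6918 + 14.1542
= 33.9231

E[X] = 33.9231


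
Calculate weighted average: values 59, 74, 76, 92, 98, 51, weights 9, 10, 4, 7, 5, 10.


Numerator = 59*9 + 74*10 + 76*4 + 92*7 + 98*5 + 51*10 = 3219
Denominator = 9 + 10 + 4 + 7 + 5 + 10 = 45
WM = 3219/45 = 71.5333

WM = 71.5333


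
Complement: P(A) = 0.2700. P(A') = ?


P(not A) = 1 - 0.2700 = 0.7300

P(not A) = 0.7300


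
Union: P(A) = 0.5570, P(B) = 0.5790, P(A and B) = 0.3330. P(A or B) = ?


P(A∪B) = 0.5570 + 0.5790 - 0.3330
= 1.1360 - 0.3330
= 0.8030

P(A∪B) = 0.8030


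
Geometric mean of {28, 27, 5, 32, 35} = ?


Product = 28 × 27 × 5 × 32 × 35 = 4233600
GM = 4233600^(1/5) = 21.1515

GM = 21.1515


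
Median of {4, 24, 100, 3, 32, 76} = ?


Sorted: 3, 4, 24, 32, 76, 100
n = 6 (even)
Middle values: 24 and 32
Median = (24+32)/2 = 28.0000

Median = 28.0000


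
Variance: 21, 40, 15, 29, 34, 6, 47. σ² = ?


Mean = 27.4286
Squared deviations: 41.3265, 158.0408, 154.4694, 2.4694, 43.1837, 459.1837, 383.0408
Sum = 1241.7143
Variance = 1241.7143/7 = 177.3878

Variance = 177.3878


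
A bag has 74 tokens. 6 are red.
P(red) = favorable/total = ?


P = 6/74 = 0.0811

P = 0.0811


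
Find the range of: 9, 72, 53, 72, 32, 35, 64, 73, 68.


Max = 73, Min = 9
Range = 73 - 9 = 64

Range = 64


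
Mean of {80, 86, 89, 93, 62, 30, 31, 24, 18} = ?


Sum = 80 + 86 + 89 + 93 + 62 + 30 + 31 + 24 + 18 = 513
n = 9
Mean = 513/9 = 57.0000

Mean = 57.0000


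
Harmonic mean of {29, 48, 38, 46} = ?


Sum of reciprocals = 1/29 + 1/48 + 1/38 + 1/46 = 0.103371
HM = 4/0.103371 = 38.6956

HM = 38.6956


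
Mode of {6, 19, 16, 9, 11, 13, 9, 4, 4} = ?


Frequencies: 4:2, 6:1, 9:2, 11:1, 13:1, 16:1, 19:1
Max frequency = 2
Mode = 4, 9

Mode = 4, 9


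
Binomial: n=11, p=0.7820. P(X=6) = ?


C(11,6) = 462
p^6 = 0.228686
(1-p)^5 = 0.000492
P = 462 * 0.228686 * 0.000492 = 0.0520

P(X=6) = 0.0520


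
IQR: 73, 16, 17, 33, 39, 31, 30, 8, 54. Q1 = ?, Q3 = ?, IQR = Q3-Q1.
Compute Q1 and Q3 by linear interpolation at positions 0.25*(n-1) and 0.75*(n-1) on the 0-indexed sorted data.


Sorted: 8, 16, 17, 30, 31, 33, 39, 54, 73
Q1 (25th %ile) = 17.0000
Q3 (75th %ile) = 39.0000
IQR = 39.0000 - 17.0000 = 22.0000

IQR = 22.0000


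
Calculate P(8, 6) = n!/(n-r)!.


P(8,6) = 8!/2!
= 40320/2
= 20160

P(8,6) = 20160


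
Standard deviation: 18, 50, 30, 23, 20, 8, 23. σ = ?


Mean = 24.5714
Variance = 145.6735
SD = sqrt(145.6735) = 12.0695

SD = 12.0695


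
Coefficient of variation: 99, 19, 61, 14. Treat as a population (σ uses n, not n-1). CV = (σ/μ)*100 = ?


Mean = 48.2500
SD = 34.5208
CV = (34.5208/48.2500)*100 = 71.5458%

CV = 71.5458%


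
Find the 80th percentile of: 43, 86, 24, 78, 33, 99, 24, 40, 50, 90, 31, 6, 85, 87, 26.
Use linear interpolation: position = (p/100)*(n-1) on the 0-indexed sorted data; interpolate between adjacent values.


Sorted: 6, 24, 24, 26, 31, 33, 40, 43, 50, 78, 85, 86, 87, 90, 99
n = 15
Index = 80/100 * 14 = 11.2000
Lower = data[11] = 86, Upper = data[12] = 87
P80 = 86 + 0.2000*(1) = 86.2000

P80 = 86.2000


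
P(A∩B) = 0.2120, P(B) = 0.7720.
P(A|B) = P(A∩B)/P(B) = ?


P(A|B) = 0.2120/0.7720 = 0.2746

P(A|B) = 0.2746


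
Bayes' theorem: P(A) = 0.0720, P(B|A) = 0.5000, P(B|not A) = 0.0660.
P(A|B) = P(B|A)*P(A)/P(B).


P(B) = P(B|A)*P(A) + P(B|A')*P(A')
= 0.5000*0.0720 + 0.0660*0.9280
= 0.036000 + 0.061248 = 0.097248
P(A|B) = 0.036000/0.097248 = 0.3702

P(A|B) = 0.3702


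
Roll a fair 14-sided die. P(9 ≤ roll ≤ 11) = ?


Favorable outcomes (9 ≤ roll ≤ 11): 3
Total outcomes = 14
P = 3/14 = 0.2143

P = 0.2143


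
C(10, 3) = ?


C(10,3) = 10!/(3! × 7!)
= 3628800/(6 × 5040)
= 120

C(10,3) = 120


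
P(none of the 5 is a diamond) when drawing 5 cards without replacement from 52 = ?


P(no diamonds) = (39/52) × (38/51) × (37/50) × (36/49) × (35/48)
= 0.2215

P = 0.2215


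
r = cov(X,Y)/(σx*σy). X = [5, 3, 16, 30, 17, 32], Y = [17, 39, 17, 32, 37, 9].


Mean X = 17.1667, Mean Y = 25.1667
SD X = 11.066717, SD Y = 11.349254
Cov = -40.194444
r = -40.194444/(11.066717*11.349254) = -0.3200

r = -0.3200


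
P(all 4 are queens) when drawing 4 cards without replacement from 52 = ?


P(all queens) = (4/52) × (3/51) × (2/50) × (1/49)
= 3.6938e-06

P = 3.6938e-06


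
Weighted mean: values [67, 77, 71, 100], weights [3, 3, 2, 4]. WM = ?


Numerator = 67*3 + 77*3 + 71*2 + 100*4 = 974
Denominator = 3 + 3 + 2 + 4 = 12
WM = 974/12 = 81.1667

WM = 81.1667


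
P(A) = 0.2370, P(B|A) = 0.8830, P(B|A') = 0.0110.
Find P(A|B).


P(B) = P(B|A)*P(A) + P(B|A')*P(A')
= 0.8830*0.2370 + 0.0110*0.7630
= 0.209271 + 0.008393 = 0.217664
P(A|B) = 0.209271/0.217664 = 0.9614

P(A|B) = 0.9614


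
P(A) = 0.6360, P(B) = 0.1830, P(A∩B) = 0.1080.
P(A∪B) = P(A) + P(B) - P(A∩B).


P(A∪B) = 0.6360 + 0.1830 - 0.1080
= 0.8190 - 0.1080
= 0.7110

P(A∪B) = 0.7110


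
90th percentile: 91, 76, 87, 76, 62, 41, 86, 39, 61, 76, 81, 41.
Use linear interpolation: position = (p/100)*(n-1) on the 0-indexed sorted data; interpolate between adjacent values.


Sorted: 39, 41, 41, 61, 62, 76, 76, 76, 81, 86, 87, 91
n = 12
Index = 90/100 * 11 = 9.9000
Lower = data[9] = 86, Upper = data[10] = 87
P90 = 86 + 0.9000*(1) = 86.9000

P90 = 86.9000


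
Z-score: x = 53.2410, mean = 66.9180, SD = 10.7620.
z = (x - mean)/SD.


z = (53.2410 - 66.9180)/10.7620
= -13.6770/10.7620
= -1.2709

z = -1.2709


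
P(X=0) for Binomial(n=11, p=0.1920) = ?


C(11,0) = 1
p^0 = 1.000000
(1-p)^11 = 0.095835
P = 1 * 1.000000 * 0.095835 = 0.0958

P(X=0) = 0.0958


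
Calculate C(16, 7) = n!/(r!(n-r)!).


C(16,7) = 16!/(7! × 9!)
= 20922789888000/(5040 × 362880)
= 11440

C(16,7) = 11440


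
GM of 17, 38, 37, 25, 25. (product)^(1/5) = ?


Product = 17 × 38 × 37 × 25 × 25 = 14938750
GM = 14938750^(1/5) = 27.2184

GM = 27.2184


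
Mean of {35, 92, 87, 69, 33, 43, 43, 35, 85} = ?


Sum = 35 + 92 + 87 + 69 + 33 + 43 + 43 + 35 + 85 = 522
n = 9
Mean = 522/9 = 58.0000

Mean = 58.0000


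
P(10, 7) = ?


P(10,7) = 10!/3!
= 3628800/6
= 604800

P(10,7) = 604800


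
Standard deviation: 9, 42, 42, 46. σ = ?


Mean = 34.7500
Variance = 223.6875
SD = sqrt(223.6875) = 14.9562

SD = 14.9562


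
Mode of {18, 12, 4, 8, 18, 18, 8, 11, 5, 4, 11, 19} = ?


Frequencies: 4:2, 5:1, 8:2, 11:2, 12:1, 18:3, 19:1
Max frequency = 3
Mode = 18

Mode = 18


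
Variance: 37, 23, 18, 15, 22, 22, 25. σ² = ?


Mean = 23.1429
Squared deviations: 192.0204, 0.0204, 26.4490, 66.3061, 1.3061, 1.3061, 3.4490
Sum = 290.8571
Variance = 290.8571/7 = 41.5510

Variance = 41.5510


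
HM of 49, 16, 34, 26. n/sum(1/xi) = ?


Sum of reciprocals = 1/49 + 1/16 + 1/34 + 1/26 = 0.150781
HM = 4/0.150781 = 26.5285

HM = 26.5285


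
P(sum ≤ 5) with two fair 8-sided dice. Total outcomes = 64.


Total outcomes = 8×8 = 64
Favorable (sum ≤ 5): 10
P = 10/64 = 0.1562

P = 0.1562


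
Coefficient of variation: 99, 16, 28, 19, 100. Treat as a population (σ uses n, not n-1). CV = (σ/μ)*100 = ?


Mean = 52.4000
SD = 38.6606
CV = (38.6606/52.4000)*100 = 73.7797%

CV = 73.7797%


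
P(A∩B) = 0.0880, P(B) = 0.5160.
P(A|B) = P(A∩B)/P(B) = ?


P(A|B) = 0.0880/0.5160 = 0.1705

P(A|B) = 0.1705


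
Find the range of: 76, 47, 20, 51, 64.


Max = 76, Min = 20
Range = 76 - 20 = 56

Range = 56


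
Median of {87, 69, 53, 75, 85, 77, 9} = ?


Sorted: 9, 53, 69, 75, 77, 85, 87
n = 7 (odd)
Middle value = 75

Median = 75


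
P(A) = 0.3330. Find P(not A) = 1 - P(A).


P(not A) = 1 - 0.3330 = 0.6670

P(not A) = 0.6670


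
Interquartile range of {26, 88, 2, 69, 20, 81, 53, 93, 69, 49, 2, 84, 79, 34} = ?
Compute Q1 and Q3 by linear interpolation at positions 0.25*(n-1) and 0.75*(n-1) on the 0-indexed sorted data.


Sorted: 2, 2, 20, 26, 34, 49, 53, 69, 69, 79, 81, 84, 88, 93
Q1 (25th %ile) = 28.0000
Q3 (75th %ile) = 80.5000
IQR = 80.5000 - 28.0000 = 52.5000

IQR = 52.5000


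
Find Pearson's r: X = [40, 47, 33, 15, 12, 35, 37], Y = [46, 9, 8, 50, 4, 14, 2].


Mean X = 31.2857, Mean Y = 19.0000
SD X = 12.008500, SD Y = 18.708287
Cov = -38.857143
r = -38.857143/(12.008500*18.708287) = -0.1730

r = -0.1730


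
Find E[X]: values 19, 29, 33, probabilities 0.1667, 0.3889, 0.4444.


E[X] = 19*0.1667 + 29*0.3889 + 33*0.4444
= 3.1673 + 11.2781 + 14.6652
= 29.1106

E[X] = 29.1106


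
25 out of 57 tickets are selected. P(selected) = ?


P = 25/57 = 0.4386

P = 0.4386


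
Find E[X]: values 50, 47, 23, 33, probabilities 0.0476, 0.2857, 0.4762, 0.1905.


E[X] = 50*0.0476 + 47*0.2857 + 23*0.4762 + 33*0.1905
= 2.3800 + 13.4279 + 10.9526 + 6.2865
= 33.0470

E[X] = 33.0470


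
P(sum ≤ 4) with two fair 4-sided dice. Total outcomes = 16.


Total outcomes = 4×4 = 16
Favorable (sum ≤ 4): 6
P = 6/16 = 0.3750

P = 0.3750


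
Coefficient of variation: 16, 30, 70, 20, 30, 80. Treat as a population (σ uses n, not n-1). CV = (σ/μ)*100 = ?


Mean = 41.0000
SD = 24.7319
CV = (24.7319/41.0000)*100 = 60.3217%

CV = 60.3217%


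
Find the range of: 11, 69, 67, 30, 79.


Max = 79, Min = 11
Range = 79 - 11 = 68

Range = 68


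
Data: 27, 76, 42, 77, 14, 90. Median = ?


Sorted: 14, 27, 42, 76, 77, 90
n = 6 (even)
Middle values: 42 and 76
Median = (42+76)/2 = 59.0000

Median = 59.0000


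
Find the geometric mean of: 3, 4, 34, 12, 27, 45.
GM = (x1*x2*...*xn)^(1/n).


Product = 3 × 4 × 34 × 12 × 27 × 45 = 5948640
GM = 5948640^(1/6) = 13.4608

GM = 13.4608


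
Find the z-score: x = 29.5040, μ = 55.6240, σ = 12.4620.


z = (29.5040 - 55.6240)/12.4620
= -26.1200/12.4620
= -2.0960

z = -2.0960


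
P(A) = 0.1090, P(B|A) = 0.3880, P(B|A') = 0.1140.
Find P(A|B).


P(B) = P(B|A)*P(A) + P(B|A')*P(A')
= 0.3880*0.1090 + 0.1140*0.8910
= 0.042292 + 0.101574 = 0.143866
P(A|B) = 0.042292/0.143866 = 0.2940

P(A|B) = 0.2940


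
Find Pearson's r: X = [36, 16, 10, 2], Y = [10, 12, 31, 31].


Mean X = 16.0000, Mean Y = 21.0000
SD X = 12.569805, SD Y = 10.024969
Cov = -105.000000
r = -105.000000/(12.569805*10.024969) = -0.8333

r = -0.8333


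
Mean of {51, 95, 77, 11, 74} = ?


Sum = 51 + 95 + 77 + 11 + 74 = 308
n = 5
Mean = 308/5 = 61.6000

Mean = 61.6000


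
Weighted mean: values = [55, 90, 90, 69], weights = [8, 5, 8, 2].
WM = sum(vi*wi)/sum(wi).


Numerator = 55*8 + 90*5 + 90*8 + 69*2 = 1748
Denominator = 8 + 5 + 8 + 2 = 23
WM = 1748/23 = 76.0000

WM = 76.0000


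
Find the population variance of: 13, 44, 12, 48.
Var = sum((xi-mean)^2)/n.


Mean = 29.2500
Squared deviations: 264.0625, 217.5625, 297.5625, 351.5625
Sum = 1130.7500
Variance = 1130.7500/4 = 282.6875

Variance = 282.6875


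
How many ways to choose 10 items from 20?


C(20,10) = 20!/(10! × 10!)
= 2432902008176640000/(3628800 × 3628800)
= 184756

C(20,10) = 184756


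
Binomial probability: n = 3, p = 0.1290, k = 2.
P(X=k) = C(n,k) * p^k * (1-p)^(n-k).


C(3,2) = 3
p^2 = 0.016641
(1-p)^1 = 0.871000
P = 3 * 0.016641 * 0.871000 = 0.0435

P(X=2) = 0.0435


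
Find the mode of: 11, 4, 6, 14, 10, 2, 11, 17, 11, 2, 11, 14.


Frequencies: 2:2, 4:1, 6:1, 10:1, 11:4, 14:2, 17:1
Max frequency = 4
Mode = 11

Mode = 11


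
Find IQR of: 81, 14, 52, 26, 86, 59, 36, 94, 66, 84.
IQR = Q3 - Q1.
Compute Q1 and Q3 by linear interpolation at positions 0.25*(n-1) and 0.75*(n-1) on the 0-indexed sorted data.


Sorted: 14, 26, 36, 52, 59, 66, 81, 84, 86, 94
Q1 (25th %ile) = 40.0000
Q3 (75th %ile) = 83.2500
IQR = 83.2500 - 40.0000 = 43.2500

IQR = 43.2500


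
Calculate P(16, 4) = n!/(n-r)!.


P(16,4) = 16!/12!
= 20922789888000/479001600
= 43680

P(16,4) = 43680


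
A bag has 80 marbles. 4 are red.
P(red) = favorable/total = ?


P = 4/80 = 0.0500

P = 0.0500


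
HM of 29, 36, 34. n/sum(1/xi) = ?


Sum of reciprocals = 1/29 + 1/36 + 1/34 = 0.091672
HM = 3/0.091672 = 32.7253

HM = 32.7253


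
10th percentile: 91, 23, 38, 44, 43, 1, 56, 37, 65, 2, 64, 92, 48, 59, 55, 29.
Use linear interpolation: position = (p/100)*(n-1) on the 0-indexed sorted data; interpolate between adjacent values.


Sorted: 1, 2, 23, 29, 37, 38, 43, 44, 48, 55, 56, 59, 64, 65, 91, 92
n = 16
Index = 10/100 * 15 = 1.5000
Lower = data[1] = 2, Upper = data[2] = 23
P10 = 2 + 0.5000*(21) = 12.5000

P10 = 12.5000


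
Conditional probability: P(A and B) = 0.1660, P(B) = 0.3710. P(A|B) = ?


P(A|B) = 0.1660/0.3710 = 0.4474

P(A|B) = 0.4474


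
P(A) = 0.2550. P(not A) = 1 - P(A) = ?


P(not A) = 1 - 0.2550 = 0.7450

P(not A) = 0.7450


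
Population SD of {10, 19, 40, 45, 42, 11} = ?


Mean = 27.8333
Variance = 220.4722
SD = sqrt(220.4722) = 14.8483

SD = 14.8483


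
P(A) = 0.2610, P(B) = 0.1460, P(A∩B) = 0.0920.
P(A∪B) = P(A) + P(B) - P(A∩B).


P(A∪B) = 0.2610 + 0.1460 - 0.0920
= 0.4070 - 0.0920
= 0.3150

P(A∪B) = 0.3150


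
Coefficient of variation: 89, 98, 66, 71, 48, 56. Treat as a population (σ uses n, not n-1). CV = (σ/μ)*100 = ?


Mean = 71.3333
SD = 17.4706
CV = (17.4706/71.3333)*100 = 24.4915%

CV = 24.4915%


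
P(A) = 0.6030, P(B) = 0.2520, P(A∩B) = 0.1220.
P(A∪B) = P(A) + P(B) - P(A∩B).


P(A∪B) = 0.6030 + 0.2520 - 0.1220
= 0.8550 - 0.1220
= 0.7330

P(A∪B) = 0.7330


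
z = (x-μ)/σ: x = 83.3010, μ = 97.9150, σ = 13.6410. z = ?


z = (83.3010 - 97.9150)/13.6410
= -14.6140/13.6410
= -1.0713

z = -1.0713


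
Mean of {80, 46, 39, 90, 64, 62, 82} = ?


Sum = 80 + 46 + 39 + 90 + 64 + 62 + 82 = 463
n = 7
Mean = 463/7 = 66.1429

Mean = 66.1429


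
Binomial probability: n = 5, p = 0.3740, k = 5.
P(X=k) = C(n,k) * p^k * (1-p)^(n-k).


C(5,5) = 1
p^5 = 0.007317
(1-p)^0 = 1.000000
P = 1 * 0.007317 * 1.000000 = 0.0073

P(X=5) = 0.0073


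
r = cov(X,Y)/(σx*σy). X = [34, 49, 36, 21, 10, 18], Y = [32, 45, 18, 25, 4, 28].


Mean X = 28.0000, Mean Y = 25.3333
SD X = 13.000000, SD Y = 12.565385
Cov = 125.666667
r = 125.666667/(13.000000*12.565385) = 0.7693

r = 0.7693


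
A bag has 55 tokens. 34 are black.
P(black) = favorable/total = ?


P = 34/55 = 0.6182

P = 0.6182


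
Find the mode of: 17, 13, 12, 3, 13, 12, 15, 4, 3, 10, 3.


Frequencies: 3:3, 4:1, 10:1, 12:2, 13:2, 15:1, 17:1
Max frequency = 3
Mode = 3

Mode = 3


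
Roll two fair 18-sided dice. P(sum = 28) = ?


Total outcomes = 18×18 = 324
Favorable (sum = 28): 9
P = 9/324 = 0.0278

P = 0.0278


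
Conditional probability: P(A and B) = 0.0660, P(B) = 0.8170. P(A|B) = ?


P(A|B) = 0.0660/0.8170 = 0.0808

P(A|B) = 0.0808


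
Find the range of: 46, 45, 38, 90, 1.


Max = 90, Min = 1
Range = 90 - 1 = 89

Range = 89


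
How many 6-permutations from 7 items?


P(7,6) = 7!/1!
= 5040/1
= 5040

P(7,6) = 5040


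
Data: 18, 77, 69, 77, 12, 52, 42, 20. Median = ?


Sorted: 12, 18, 20, 42, 52, 69, 77, 77
n = 8 (even)
Middle values: 42 and 52
Median = (42+52)/2 = 47.0000

Median = 47.0000


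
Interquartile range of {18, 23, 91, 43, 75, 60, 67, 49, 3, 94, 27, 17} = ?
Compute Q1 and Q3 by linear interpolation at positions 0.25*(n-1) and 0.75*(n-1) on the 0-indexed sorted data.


Sorted: 3, 17, 18, 23, 27, 43, 49, 60, 67, 75, 91, 94
Q1 (25th %ile) = 21.7500
Q3 (75th %ile) = 69.0000
IQR = 69.0000 - 21.7500 = 47.2500

IQR = 47.2500


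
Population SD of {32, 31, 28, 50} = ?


Mean = 35.2500
Variance = 74.6875
SD = sqrt(74.6875) = 8.6422

SD = 8.6422


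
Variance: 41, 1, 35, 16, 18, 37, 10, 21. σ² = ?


Mean = 22.3750
Squared deviations: 346.8906, 456.8906, 159.3906, 40.6406, 19.1406, 213.8906, 153.1406, 1.8906
Sum = 1391.8750
Variance = 1391.8750/8 = 173.9844

Variance = 173.9844


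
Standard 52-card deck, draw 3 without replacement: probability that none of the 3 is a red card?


P(no red cards) = (26/52) × (25/51) × (24/50)
= 0.1176

P = 0.1176


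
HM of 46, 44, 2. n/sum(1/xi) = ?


Sum of reciprocals = 1/46 + 1/44 + 1/2 = 0.544466
HM = 3/0.544466 = 5.5100

HM = 5.5100


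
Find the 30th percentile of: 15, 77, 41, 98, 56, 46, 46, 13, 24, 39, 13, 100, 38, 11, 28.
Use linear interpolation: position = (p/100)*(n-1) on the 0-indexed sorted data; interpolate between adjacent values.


Sorted: 11, 13, 13, 15, 24, 28, 38, 39, 41, 46, 46, 56, 77, 98, 100
n = 15
Index = 30/100 * 14 = 4.2000
Lower = data[4] = 24, Upper = data[5] = 28
P30 = 24 + 0.2000*(4) = 24.8000

P30 = 24.8000


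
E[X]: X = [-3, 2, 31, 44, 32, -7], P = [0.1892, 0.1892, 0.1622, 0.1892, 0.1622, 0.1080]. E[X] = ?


E[X] = -3*0.1892 + 2*0.1892 + 31*0.1622 + 44*0.1892 + 32*0.1622 - 7*0.1080
= -0.5676 + 0.3784 + 5.0282 + 8.3248 + 5.1904 - 0.7560
= 17.5982

E[X] = 17.5982


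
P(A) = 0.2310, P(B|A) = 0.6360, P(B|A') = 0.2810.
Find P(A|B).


P(B) = P(B|A)*P(A) + P(B|A')*P(A')
= 0.6360*0.2310 + 0.2810*0.7690
= 0.146916 + 0.216089 = 0.363005
P(A|B) = 0.146916/0.363005 = 0.4047

P(A|B) = 0.4047


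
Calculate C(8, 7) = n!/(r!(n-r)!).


C(8,7) = 8!/(7! × 1!)
= 40320/(5040 × 1)
= 8

C(8,7) = 8


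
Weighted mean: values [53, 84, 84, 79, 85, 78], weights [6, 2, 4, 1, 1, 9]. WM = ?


Numerator = 53*6 + 84*2 + 84*4 + 79*1 + 85*1 + 78*9 = 1688
Denominator = 6 + 2 + 4 + 1 + 1 + 9 = 23
WM = 1688/23 = 73.3913

WM = 73.3913


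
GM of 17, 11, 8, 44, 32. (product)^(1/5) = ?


Product = 17 × 11 × 8 × 44 × 32 = 2106368
GM = 2106368^(1/5) = 18.3953

GM = 18.3953


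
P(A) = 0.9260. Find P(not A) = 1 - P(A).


P(not A) = 1 - 0.9260 = 0.0740

P(not A) = 0.0740


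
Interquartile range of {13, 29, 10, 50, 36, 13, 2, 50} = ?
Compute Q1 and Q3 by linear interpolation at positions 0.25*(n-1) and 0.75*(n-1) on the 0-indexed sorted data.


Sorted: 2, 10, 13, 13, 29, 36, 50, 50
Q1 (25th %ile) = 12.2500
Q3 (75th %ile) = 39.5000
IQR = 39.5000 - 12.2500 = 27.2500

IQR = 27.2500


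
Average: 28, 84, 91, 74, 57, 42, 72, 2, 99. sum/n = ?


Sum = 28 + 84 + 91 + 74 + 57 + 42 + 72 + 2 + 99 = 549
n = 9
Mean = 549/9 = 61.0000

Mean = 61.0000


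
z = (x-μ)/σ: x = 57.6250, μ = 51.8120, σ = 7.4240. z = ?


z = (57.6250 - 51.8120)/7.4240
= 5.8130/7.4240
= 0.7830

z = 0.7830


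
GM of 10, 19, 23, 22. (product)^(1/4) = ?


Product = 10 × 19 × 23 × 22 = 96140
GM = 96140^(1/4) = 17.6086

GM = 17.6086


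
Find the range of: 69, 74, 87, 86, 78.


Max = 87, Min = 69
Range = 87 - 69 = 18

Range = 18


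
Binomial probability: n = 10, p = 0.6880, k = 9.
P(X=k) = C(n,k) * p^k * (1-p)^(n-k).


C(10,9) = 10
p^9 = 0.034538
(1-p)^1 = 0.312000
P = 10 * 0.034538 * 0.312000 = 0.1078

P(X=9) = 0.1078


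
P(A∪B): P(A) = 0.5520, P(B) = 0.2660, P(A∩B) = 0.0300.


P(A∪B) = 0.5520 + 0.2660 - 0.0300
= 0.8180 - 0.0300
= 0.7880

P(A∪B) = 0.7880


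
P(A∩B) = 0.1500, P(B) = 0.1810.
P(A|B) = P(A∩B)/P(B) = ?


P(A|B) = 0.1500/0.1810 = 0.8287

P(A|B) = 0.8287


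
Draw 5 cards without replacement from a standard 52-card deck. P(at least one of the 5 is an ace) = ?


P(at least one) = 1 - P(none)
P(none) = (48/52) × (47/51) × (46/50) × (45/49) × (44/48) = 0.658842
P(at least one) = 1 - 0.658842 = 0.3412

P = 0.3412


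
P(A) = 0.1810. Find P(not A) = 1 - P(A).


P(not A) = 1 - 0.1810 = 0.8190

P(not A) = 0.8190


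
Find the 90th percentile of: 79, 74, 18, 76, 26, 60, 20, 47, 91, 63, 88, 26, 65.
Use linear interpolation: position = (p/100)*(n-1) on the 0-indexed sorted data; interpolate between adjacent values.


Sorted: 18, 20, 26, 26, 47, 60, 63, 65, 74, 76, 79, 88, 91
n = 13
Index = 90/100 * 12 = 10.8000
Lower = data[10] = 79, Upper = data[11] = 88
P90 = 79 + 0.8000*(9) = 86.2000

P90 = 86.2000


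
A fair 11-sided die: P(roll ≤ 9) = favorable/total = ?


Favorable outcomes (roll ≤ 9): 9
Total outcomes = 11
P = 9/11 = 0.8182

P = 0.8182


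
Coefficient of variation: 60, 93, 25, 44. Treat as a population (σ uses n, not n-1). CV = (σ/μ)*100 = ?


Mean = 55.5000
SD = 24.9449
CV = (24.9449/55.5000)*100 = 44.9458%

CV = 44.9458%


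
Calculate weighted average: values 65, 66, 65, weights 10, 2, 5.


Numerator = 65*10 + 66*2 + 65*5 = 1107
Denominator = 10 + 2 + 5 = 17
WM = 1107/17 = 65.1176

WM = 65.1176


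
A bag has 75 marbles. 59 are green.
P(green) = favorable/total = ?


P = 59/75 = 0.7867

P = 0.7867


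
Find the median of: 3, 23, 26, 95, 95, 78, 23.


Sorted: 3, 23, 23, 26, 78, 95, 95
n = 7 (odd)
Middle value = 26

Median = 26


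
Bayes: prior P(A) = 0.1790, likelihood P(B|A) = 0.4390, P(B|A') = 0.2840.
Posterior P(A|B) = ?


P(B) = P(B|A)*P(A) + P(B|A')*P(A')
= 0.4390*0.1790 + 0.2840*0.8210
= 0.078581 + 0.233164 = 0.311745
P(A|B) = 0.078581/0.311745 = 0.2521

P(A|B) = 0.2521


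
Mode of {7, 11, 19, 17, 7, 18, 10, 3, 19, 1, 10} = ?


Frequencies: 1:1, 3:1, 7:2, 10:2, 11:1, 17:1, 18:1, 19:2
Max frequency = 2
Mode = 7, 10, 19

Mode = 7, 10, 19


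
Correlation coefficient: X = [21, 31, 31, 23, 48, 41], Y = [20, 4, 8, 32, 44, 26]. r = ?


Mean X = 32.5000, Mean Y = 22.3333
SD X = 9.482440, SD Y = 13.682917
Cov = 58.500000
r = 58.500000/(9.482440*13.682917) = 0.4509

r = 0.4509


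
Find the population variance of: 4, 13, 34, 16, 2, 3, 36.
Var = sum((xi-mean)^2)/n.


Mean = 15.4286
Squared deviations: 130.6122, 5.8980, 344.8980, 0.3265, 180.3265, 154.4694, 423.1837
Sum = 1239.7143
Variance = 1239.7143/7 = 177.1020

Variance = 177.1020


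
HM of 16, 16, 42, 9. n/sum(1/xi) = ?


Sum of reciprocals = 1/16 + 1/16 + 1/42 + 1/9 = 0.259921
HM = 4/0.259921 = 15.3893

HM = 15.3893


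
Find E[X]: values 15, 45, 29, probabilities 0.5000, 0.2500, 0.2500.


E[X] = 15*0.5000 + 45*0.2500 + 29*0.2500
= 7.5000 + 11.2500 + 7.2500
= 26.0000

E[X] = 26.0000


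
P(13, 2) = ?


P(13,2) = 13!/11!
= 6227020800/39916800
= 156

P(13,2) = 156


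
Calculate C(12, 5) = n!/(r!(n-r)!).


C(12,5) = 12!/(5! × 7!)
= 479001600/(120 × 5040)
= 792

C(12,5) = 792


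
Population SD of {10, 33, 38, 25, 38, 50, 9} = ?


Mean = 29.0000
Variance = 199.4286
SD = sqrt(199.4286) = 14.1219

SD = 14.1219


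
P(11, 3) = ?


P(11,3) = 11!/8!
= 39916800/40320
= 990

P(11,3) = 990


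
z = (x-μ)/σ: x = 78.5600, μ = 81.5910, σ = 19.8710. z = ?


z = (78.5600 - 81.5910)/19.8710
= -3.0310/19.8710
= -0.1525

z = -0.1525


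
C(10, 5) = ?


C(10,5) = 10!/(5! × 5!)
= 3628800/(120 × 120)
= 252

C(10,5) = 252


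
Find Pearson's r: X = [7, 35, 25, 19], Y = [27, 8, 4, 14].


Mean X = 21.5000, Mean Y = 13.2500
SD X = 10.136567, SD Y = 8.699856
Cov = -76.125000
r = -76.125000/(10.136567*8.699856) = -0.8632

r = -0.8632


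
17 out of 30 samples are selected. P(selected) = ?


P = 17/30 = 0.5667

P = 0.5667


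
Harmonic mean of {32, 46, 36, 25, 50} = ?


Sum of reciprocals = 1/32 + 1/46 + 1/36 + 1/25 + 1/50 = 0.140767
HM = 5/0.140767 = 35.5197

HM = 35.5197


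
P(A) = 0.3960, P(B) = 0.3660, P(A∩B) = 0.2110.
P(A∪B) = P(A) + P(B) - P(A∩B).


P(A∪B) = 0.3960 + 0.3660 - 0.2110
= 0.7620 - 0.2110
= 0.5510

P(A∪B) = 0.5510


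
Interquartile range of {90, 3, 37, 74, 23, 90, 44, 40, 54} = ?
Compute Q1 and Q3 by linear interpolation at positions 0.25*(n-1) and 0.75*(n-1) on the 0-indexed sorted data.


Sorted: 3, 23, 37, 40, 44, 54, 74, 90, 90
Q1 (25th %ile) = 37.0000
Q3 (75th %ile) = 74.0000
IQR = 74.0000 - 37.0000 = 37.0000

IQR = 37.0000


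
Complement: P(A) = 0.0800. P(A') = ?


P(not A) = 1 - 0.0800 = 0.9200

P(not A) = 0.9200


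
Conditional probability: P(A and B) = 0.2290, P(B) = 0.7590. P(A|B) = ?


P(A|B) = 0.2290/0.7590 = 0.3017

P(A|B) = 0.3017


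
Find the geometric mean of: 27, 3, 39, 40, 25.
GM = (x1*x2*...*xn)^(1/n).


Product = 27 × 3 × 39 × 40 × 25 = 3159000
GM = 3159000^(1/5) = 19.9485

GM = 19.9485


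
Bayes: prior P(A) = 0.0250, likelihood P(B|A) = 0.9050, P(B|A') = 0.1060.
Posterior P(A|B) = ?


P(B) = P(B|A)*P(A) + P(B|A')*P(A')
= 0.9050*0.0250 + 0.1060*0.9750
= 0.022625 + 0.103350 = 0.125975
P(A|B) = 0.022625/0.125975 = 0.1796

P(A|B) = 0.1796


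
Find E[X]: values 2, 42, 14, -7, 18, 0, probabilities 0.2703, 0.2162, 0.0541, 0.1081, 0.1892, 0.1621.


E[X] = 2*0.2703 + 42*0.2162 + 14*0.0541 - 7*0.1081 + 18*0.1892 + 0*0.1621
= 0.5406 + 9.0804 + 0.7574 - 0.7567 + 3.4056 + 0
= 13.0273

E[X] = 13.0273


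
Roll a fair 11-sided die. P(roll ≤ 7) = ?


Favorable outcomes (roll ≤ 7): 7
Total outcomes = 11
P = 7/11 = 0.6364

P = 0.6364


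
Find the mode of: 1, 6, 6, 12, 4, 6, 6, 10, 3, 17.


Frequencies: 1:1, 3:1, 4:1, 6:4, 10:1, 12:1, 17:1
Max frequency = 4
Mode = 6

Mode = 6


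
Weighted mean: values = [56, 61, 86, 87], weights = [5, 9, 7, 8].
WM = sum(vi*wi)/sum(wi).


Numerator = 56*5 + 61*9 + 86*7 + 87*8 = 2127
Denominator = 5 + 9 + 7 + 8 = 29
WM = 2127/29 = 73.3448

WM = 73.3448


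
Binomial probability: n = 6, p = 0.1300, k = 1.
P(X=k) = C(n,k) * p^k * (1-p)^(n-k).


C(6,1) = 6
p^1 = 0.130000
(1-p)^5 = 0.498421
P = 6 * 0.130000 * 0.498421 = 0.3888

P(X=1) = 0.3888


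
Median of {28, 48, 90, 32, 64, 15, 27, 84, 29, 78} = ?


Sorted: 15, 27, 28, 29, 32, 48, 64, 78, 84, 90
n = 10 (even)
Middle values: 32 and 48
Median = (32+48)/2 = 40.0000

Median = 40.0000


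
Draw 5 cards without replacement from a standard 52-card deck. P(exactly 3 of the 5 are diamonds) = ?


Hypergeometric: P(X=3) = C(13,3)·C(39,2) / C(52,5)
= 286 × 741 / 2598960
= 211926/2598960 = 0.0815

P = 0.0815


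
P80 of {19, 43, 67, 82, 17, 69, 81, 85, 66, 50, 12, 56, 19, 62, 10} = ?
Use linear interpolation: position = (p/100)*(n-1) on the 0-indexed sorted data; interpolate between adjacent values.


Sorted: 10, 12, 17, 19, 19, 43, 50, 56, 62, 66, 67, 69, 81, 82, 85
n = 15
Index = 80/100 * 14 = 11.2000
Lower = data[11] = 69, Upper = data[12] = 81
P80 = 69 + 0.2000*(12) = 71.4000

P80 = 71.4000


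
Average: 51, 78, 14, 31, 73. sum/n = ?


Sum = 51 + 78 + 14 + 31 + 73 = 247
n = 5
Mean = 247/5 = 49.4000

Mean = 49.4000


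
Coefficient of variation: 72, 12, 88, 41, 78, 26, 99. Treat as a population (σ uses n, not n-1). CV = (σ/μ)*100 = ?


Mean = 59.4286
SD = 30.6867
CV = (30.6867/59.4286)*100 = 51.6363%

CV = 51.6363%


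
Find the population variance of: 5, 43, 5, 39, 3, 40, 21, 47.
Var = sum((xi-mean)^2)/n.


Mean = 25.3750
Squared deviations: 415.1406, 310.6406, 415.1406, 185.6406, 500.6406, 213.8906, 19.1406, 467.6406
Sum = 2527.8750
Variance = 2527.8750/8 = 315.9844

Variance = 315.9844


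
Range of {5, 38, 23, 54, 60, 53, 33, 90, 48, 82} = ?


Max = 90, Min = 5
Range = 90 - 5 = 85

Range = 85


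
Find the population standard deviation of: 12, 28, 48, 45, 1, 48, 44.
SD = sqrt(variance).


Mean = 32.2857
Variance = 314.4898
SD = sqrt(314.4898) = 17.7339

SD = 17.7339


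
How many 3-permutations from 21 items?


P(21,3) = 21!/18!
= 51090942171709440000/6402373705728000
= 7980

P(21,3) = 7980


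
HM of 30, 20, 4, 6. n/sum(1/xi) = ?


Sum of reciprocals = 1/30 + 1/20 + 1/4 + 1/6 = 0.500000
HM = 4/0.500000 = 8.0000

HM = 8.0000


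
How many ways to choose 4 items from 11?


C(11,4) = 11!/(4! × 7!)
= 39916800/(24 × 5040)
= 330

C(11,4) = 330


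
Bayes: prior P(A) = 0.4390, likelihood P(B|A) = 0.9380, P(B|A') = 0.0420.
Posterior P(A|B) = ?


P(B) = P(B|A)*P(A) + P(B|A')*P(A')
= 0.9380*0.4390 + 0.0420*0.5610
= 0.411782 + 0.023562 = 0.435344
P(A|B) = 0.411782/0.435344 = 0.9459

P(A|B) = 0.9459


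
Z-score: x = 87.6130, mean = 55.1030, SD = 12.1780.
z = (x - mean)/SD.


z = (87.6130 - 55.1030)/12.1780
= 32.5100/12.1780
= 2.6696

z = 2.6696


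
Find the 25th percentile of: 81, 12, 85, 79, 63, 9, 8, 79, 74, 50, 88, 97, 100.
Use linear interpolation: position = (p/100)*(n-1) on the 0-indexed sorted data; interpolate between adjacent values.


Sorted: 8, 9, 12, 50, 63, 74, 79, 79, 81, 85, 88, 97, 100
n = 13
Index = 25/100 * 12 = 3.0000
Lower = data[3] = 50, Upper = data[4] = 63
P25 = 50 + 0*(13) = 50.0000

P25 = 50.0000


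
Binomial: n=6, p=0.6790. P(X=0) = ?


C(6,0) = 1
p^0 = 1.000000
(1-p)^6 = 0.001094
P = 1 * 1.000000 * 0.001094 = 0.0011

P(X=0) = 0.0011


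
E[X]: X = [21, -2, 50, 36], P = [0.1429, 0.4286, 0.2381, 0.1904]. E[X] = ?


E[X] = 21*0.1429 - 2*0.4286 + 50*0.2381 + 36*0.1904
= 3.0009 - 0.8572 + 11.9050 + 6.8544
= 20.9031

E[X] = 20.9031


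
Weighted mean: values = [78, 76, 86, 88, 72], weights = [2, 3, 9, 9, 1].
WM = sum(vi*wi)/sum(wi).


Numerator = 78*2 + 76*3 + 86*9 + 88*9 + 72*1 = 2022
Denominator = 2 + 3 + 9 + 9 + 1 = 24
WM = 2022/24 = 84.2500

WM = 84.2500


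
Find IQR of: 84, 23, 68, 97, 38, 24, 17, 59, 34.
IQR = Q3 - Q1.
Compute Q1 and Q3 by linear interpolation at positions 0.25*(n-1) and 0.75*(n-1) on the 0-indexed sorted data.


Sorted: 17, 23, 24, 34, 38, 59, 68, 84, 97
Q1 (25th %ile) = 24.0000
Q3 (75th %ile) = 68.0000
IQR = 68.0000 - 24.0000 = 44.0000

IQR = 44.0000


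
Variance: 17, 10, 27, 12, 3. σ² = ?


Mean = 13.8000
Squared deviations: 10.2400, 14.4400, 174.2400, 3.2400, 116.6400
Sum = 318.8000
Variance = 318.8000/5 = 63.7600

Variance = 63.7600


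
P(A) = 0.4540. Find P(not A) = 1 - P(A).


P(not A) = 1 - 0.4540 = 0.5460

P(not A) = 0.5460


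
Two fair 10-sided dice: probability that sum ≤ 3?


Total outcomes = 10×10 = 100
Favorable (sum ≤ 3): 3
P = 3/100 = 0.0300

P = 0.0300


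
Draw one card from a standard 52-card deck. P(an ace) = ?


4 aces in 52 cards
P = 4/52 = 0.0769

P = 0.0769


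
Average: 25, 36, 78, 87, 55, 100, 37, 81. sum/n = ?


Sum = 25 + 36 + 78 + 87 + 55 + 100 + 37 + 81 = 499
n = 8
Mean = 499/8 = 62.3750

Mean = 62.3750


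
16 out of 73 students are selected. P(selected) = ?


P = 16/73 = 0.2192

P = 0.2192


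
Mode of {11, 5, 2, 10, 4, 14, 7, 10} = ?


Frequencies: 2:1, 4:1, 5:1, 7:1, 10:2, 11:1, 14:1
Max frequency = 2
Mode = 10

Mode = 10


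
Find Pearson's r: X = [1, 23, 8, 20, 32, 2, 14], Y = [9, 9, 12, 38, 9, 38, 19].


Mean X = 14.2857, Mean Y = 19.1429
SD X = 10.619581, SD Y = 12.368492
Cov = -30.326531
r = -30.326531/(10.619581*12.368492) = -0.2309

r = -0.2309


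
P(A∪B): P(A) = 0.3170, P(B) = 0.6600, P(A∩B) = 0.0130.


P(A∪B) = 0.3170 + 0.6600 - 0.0130
= 0.9770 - 0.0130
= 0.9640

P(A∪B) = 0.9640


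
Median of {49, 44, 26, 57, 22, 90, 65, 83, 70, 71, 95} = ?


Sorted: 22, 26, 44, 49, 57, 65, 70, 71, 83, 90, 95
n = 11 (odd)
Middle value = 65

Median = 65


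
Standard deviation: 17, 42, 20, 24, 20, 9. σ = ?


Mean = 22.0000
Variance = 101.0000
SD = sqrt(101.0000) = 10.0499

SD = 10.0499


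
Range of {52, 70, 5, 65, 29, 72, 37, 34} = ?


Max = 72, Min = 5
Range = 72 - 5 = 67

Range = 67


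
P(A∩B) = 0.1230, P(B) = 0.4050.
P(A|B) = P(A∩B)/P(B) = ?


P(A|B) = 0.1230/0.4050 = 0.3037

P(A|B) = 0.3037


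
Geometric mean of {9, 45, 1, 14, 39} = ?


Product = 9 × 45 × 1 × 14 × 39 = 221130
GM = 221130^(1/5) = 11.7201

GM = 11.7201


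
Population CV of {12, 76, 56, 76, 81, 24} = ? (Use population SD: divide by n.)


Mean = 54.1667
SD = 26.9717
CV = (26.9717/54.1667)*100 = 49.7939%

CV = 49.7939%


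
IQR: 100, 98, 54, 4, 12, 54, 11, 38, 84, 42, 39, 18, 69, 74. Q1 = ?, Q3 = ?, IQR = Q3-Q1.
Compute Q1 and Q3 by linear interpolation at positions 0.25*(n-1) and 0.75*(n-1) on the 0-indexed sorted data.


Sorted: 4, 11, 12, 18, 38, 39, 42, 54, 54, 69, 74, 84, 98, 100
Q1 (25th %ile) = 23.0000
Q3 (75th %ile) = 72.7500
IQR = 72.7500 - 23.0000 = 49.7500

IQR = 49.7500


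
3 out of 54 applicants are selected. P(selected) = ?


P = 3/54 = 0.0556

P = 0.0556


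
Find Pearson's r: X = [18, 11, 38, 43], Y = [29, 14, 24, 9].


Mean X = 27.5000, Mean Y = 19.0000
SD X = 13.351030, SD Y = 7.905694
Cov = -28.750000
r = -28.750000/(13.351030*7.905694) = -0.2724

r = -0.2724


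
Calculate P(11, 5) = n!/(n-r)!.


P(11,5) = 11!/6!
= 39916800/720
= 55440

P(11,5) = 55440


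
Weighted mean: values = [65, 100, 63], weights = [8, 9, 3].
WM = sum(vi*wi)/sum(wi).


Numerator = 65*8 + 100*9 + 63*3 = 1609
Denominator = 8 + 9 + 3 = 20
WM = 1609/20 = 80.4500

WM = 80.4500


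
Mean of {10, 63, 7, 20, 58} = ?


Sum = 10 + 63 + 7 + 20 + 58 = 158
n = 5
Mean = 158/5 = 31.6000

Mean = 31.6000


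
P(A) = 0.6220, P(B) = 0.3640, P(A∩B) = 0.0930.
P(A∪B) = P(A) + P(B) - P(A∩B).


P(A∪B) = 0.6220 + 0.3640 - 0.0930
= 0.9860 - 0.0930
= 0.8930

P(A∪B) = 0.8930


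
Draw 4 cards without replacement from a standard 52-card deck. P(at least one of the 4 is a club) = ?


P(at least one) = 1 - P(none)
P(none) = (39/52) × (38/51) × (37/50) × (36/49) = 0.303818
P(at least one) = 1 - 0.303818 = 0.6962

P = 0.6962


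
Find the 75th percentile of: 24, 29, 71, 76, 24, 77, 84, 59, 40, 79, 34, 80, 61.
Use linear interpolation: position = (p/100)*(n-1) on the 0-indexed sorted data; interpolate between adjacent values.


Sorted: 24, 24, 29, 34, 40, 59, 61, 71, 76, 77, 79, 80, 84
n = 13
Index = 75/100 * 12 = 9.0000
Lower = data[9] = 77, Upper = data[10] = 79
P75 = 77 + 0*(2) = 77.0000

P75 = 77.0000


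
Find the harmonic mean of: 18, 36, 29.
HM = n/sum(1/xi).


Sum of reciprocals = 1/18 + 1/36 + 1/29 = 0.117816
HM = 3/0.117816 = 25.4634

HM = 25.4634


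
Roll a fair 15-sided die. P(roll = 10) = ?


Favorable outcomes (roll = 10): 1
Total outcomes = 15
P = 1/15 = 0.0667

P = 0.0667


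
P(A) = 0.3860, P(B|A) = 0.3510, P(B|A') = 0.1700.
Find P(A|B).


P(B) = P(B|A)*P(A) + P(B|A')*P(A')
= 0.3510*0.3860 + 0.1700*0.6140
= 0.135486 + 0.104380 = 0.239866
P(A|B) = 0.135486/0.239866 = 0.5648

P(A|B) = 0.5648


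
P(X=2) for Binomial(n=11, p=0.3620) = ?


C(11,2) = 55
p^2 = 0.131044
(1-p)^9 = 0.017514
P = 55 * 0.131044 * 0.017514 = 0.1262

P(X=2) = 0.1262


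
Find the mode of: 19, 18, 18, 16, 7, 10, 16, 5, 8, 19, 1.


Frequencies: 1:1, 5:1, 7:1, 8:1, 10:1, 16:2, 18:2, 19:2
Max frequency = 2
Mode = 16, 18, 19

Mode = 16, 18, 19


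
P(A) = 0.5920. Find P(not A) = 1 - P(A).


P(not A) = 1 - 0.5920 = 0.4080

P(not A) = 0.4080


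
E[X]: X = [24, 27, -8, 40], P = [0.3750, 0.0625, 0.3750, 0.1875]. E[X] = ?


E[X] = 24*0.3750 + 27*0.0625 - 8*0.3750 + 40*0.1875
= 9.0000 + 1.6875 - 3.0000 + 7.5000
= 15.1875

E[X] = 15.1875


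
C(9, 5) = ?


C(9,5) = 9!/(5! × 4!)
= 362880/(120 × 24)
= 126

C(9,5) = 126


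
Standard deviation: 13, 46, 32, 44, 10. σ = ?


Mean = 29.0000
Variance = 228.0000
SD = sqrt(228.0000) = 15.0997

SD = 15.0997


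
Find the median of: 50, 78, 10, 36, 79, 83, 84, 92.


Sorted: 10, 36, 50, 78, 79, 83, 84, 92
n = 8 (even)
Middle values: 78 and 79
Median = (78+79)/2 = 78.5000

Median = 78.5000


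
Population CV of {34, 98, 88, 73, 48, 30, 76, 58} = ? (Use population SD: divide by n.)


Mean = 63.1250
SD = 23.1810
CV = (23.1810/63.1250)*100 = 36.7224%

CV = 36.7224%


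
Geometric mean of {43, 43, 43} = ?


Product = 43 × 43 × 43 = 79507
GM = 79507^(1/3) = 43.0000

GM = 43.0000


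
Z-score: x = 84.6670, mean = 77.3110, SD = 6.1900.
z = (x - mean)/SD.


z = (84.6670 - 77.3110)/6.1900
= 7.3560/6.1900
= 1.1884

z = 1.1884
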